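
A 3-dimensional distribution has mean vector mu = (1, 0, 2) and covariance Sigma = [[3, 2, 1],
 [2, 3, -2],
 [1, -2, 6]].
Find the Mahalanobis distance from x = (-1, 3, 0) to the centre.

Step 1 — centre the observation: (x - mu) = (-2, 3, -2).

Step 2 — invert Sigma (cofactor / det for 3×3, or solve directly):
  Sigma^{-1} = [[2, -2, -1],
 [-2, 2.4286, 1.1429],
 [-1, 1.1429, 0.7143]].

Step 3 — form the quadratic (x - mu)^T · Sigma^{-1} · (x - mu):
  Sigma^{-1} · (x - mu) = (-8, 9, 4).
  (x - mu)^T · [Sigma^{-1} · (x - mu)] = (-2)·(-8) + (3)·(9) + (-2)·(4) = 35.

Step 4 — take square root: d = √(35) ≈ 5.9161.

d(x, mu) = √(35) ≈ 5.9161


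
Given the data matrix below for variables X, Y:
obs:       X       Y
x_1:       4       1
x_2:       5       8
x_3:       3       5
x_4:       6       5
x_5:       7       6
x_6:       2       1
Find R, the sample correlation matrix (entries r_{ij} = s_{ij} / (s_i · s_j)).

Step 1 — column means:
  mean(X) = (4 + 5 + 3 + 6 + 7 + 2) / 6 = 27/6 = 4.5
  mean(Y) = (1 + 8 + 5 + 5 + 6 + 1) / 6 = 26/6 = 4.3333

Step 2 — sample variances and covariances s[i,j] = (1/(n-1)) · Σ_k (x_{k,i} - mean_i) · (x_{k,j} - mean_j), with n-1 = 5:
  s[X,X] = ((-0.5)·(-0.5) + (0.5)·(0.5) + (-1.5)·(-1.5) + (1.5)·(1.5) + (2.5)·(2.5) + (-2.5)·(-2.5)) / 5 = 17.5/5 = 3.5
  s[X,Y] = ((-0.5)·(-3.3333) + (0.5)·(3.6667) + (-1.5)·(0.6667) + (1.5)·(0.6667) + (2.5)·(1.6667) + (-2.5)·(-3.3333)) / 5 = 16/5 = 3.2
  s[Y,Y] = ((-3.3333)·(-3.3333) + (3.6667)·(3.6667) + (0.6667)·(0.6667) + (0.6667)·(0.6667) + (1.6667)·(1.6667) + (-3.3333)·(-3.3333)) / 5 = 39.3333/5 = 7.8667
  Sample standard deviations s_i = √(s[i,i]):
  s(X) = √(3.5) = 1.8708
  s(Y) = √(7.8667) = 2.8048

Step 3 — r_{ij} = s_{ij} / (s_i · s_j):
  r[X,X] = 1 (diagonal).
  r[X,Y] = 3.2 / (1.8708 · 2.8048) = 3.2 / 5.2472 = 0.6098
  r[Y,Y] = 1 (diagonal).

R is symmetric with unit diagonal. Assembling:

R = [[1, 0.6098],
 [0.6098, 1]]


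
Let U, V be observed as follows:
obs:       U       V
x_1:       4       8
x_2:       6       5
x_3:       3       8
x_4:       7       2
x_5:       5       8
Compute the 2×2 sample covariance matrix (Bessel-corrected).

Step 1 — column means:
  mean(U) = (4 + 6 + 3 + 7 + 5) / 5 = 25/5 = 5
  mean(V) = (8 + 5 + 8 + 2 + 8) / 5 = 31/5 = 6.2

Step 2 — sample covariance S[i,j] = (1/(n-1)) · Σ_k (x_{k,i} - mean_i) · (x_{k,j} - mean_j), with n-1 = 4.
  S[U,U] = ((-1)·(-1) + (1)·(1) + (-2)·(-2) + (2)·(2) + (0)·(0)) / 4 = 10/4 = 2.5
  S[U,V] = ((-1)·(1.8) + (1)·(-1.2) + (-2)·(1.8) + (2)·(-4.2) + (0)·(1.8)) / 4 = -15/4 = -3.75
  S[V,V] = ((1.8)·(1.8) + (-1.2)·(-1.2) + (1.8)·(1.8) + (-4.2)·(-4.2) + (1.8)·(1.8)) / 4 = 28.8/4 = 7.2

S is symmetric (S[j,i] = S[i,j]). Assembling:

S = [[2.5, -3.75],
 [-3.75, 7.2]]


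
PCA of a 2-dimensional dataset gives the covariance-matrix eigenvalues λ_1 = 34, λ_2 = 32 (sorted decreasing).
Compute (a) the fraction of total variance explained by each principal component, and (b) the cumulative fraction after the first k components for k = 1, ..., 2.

Step 1 — total variance = trace(Sigma) = Σ λ_i = 34 + 32 = 66.

Step 2 — fraction explained by component i = λ_i / Σ λ:
  PC1: 34/66 = 0.5152
  PC2: 32/66 = 0.4848

Step 3 — cumulative fraction after k components = (λ_1 + ... + λ_k) / Σ λ:
  k = 1: 34/66 = 0.5152
  k = 2: (34 + 32)/66 = 66/66 = 1

Summary (fraction, with percent):

explained: PC1 0.5152 (51.52%), PC2 0.4848 (48.48%);  cumulative: 0.5152, 1


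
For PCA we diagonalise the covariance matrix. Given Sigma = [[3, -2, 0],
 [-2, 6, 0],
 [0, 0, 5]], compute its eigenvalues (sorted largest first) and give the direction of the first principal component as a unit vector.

Step 1 — characteristic polynomial p(λ) = det(λI - Sigma) = λ³ - tr·λ² + c_1·λ - det, where tr = trace, c_1 = sum of the principal 2×2 minors, det = det(Sigma):
  tr = 3 + 6 + 5 = 14,
  c_1 = (3·6 - (-2)²) + (3·5 - (0)²) + (6·5 - (0)²) = 14 + 15 + 30 = 59,
  det = 3·(6·5 - (0)²) - (-2)·((-2)·5 - (0)·(0)) + (0)·((-2)·(0) - 6·(0)) = 3·(30) - (-2)·(-10) + (0)·(0) = 70.
  So p(λ) = λ³ - 14λ² + 59λ - 70.
Step 2 — look for an integer root (rational root theorem: any rational root is an integer divisor of 70). Testing λ = 2:
  p(2) = 8 - 56 + 118 - 70 = 0  ✓
  Dividing out (λ - 2): p(λ) = (λ - 2)(λ² - 12λ + 35).
Step 3 — remaining eigenvalues from the quadratic λ² - 12λ + 35 = 0:
  Δ = 12² - 4·35 = 144 - 140 = 4,  λ = (12 ± √4)/2 = (12 ± 2)/2 = 7 or 5.
  Sorted: λ_1 = 7,  λ_2 = 5,  λ_3 = 2  (check: sum = 14 = tr ✓).

Step 4 — unit eigenvector for λ_1 = 7: v spans the null space of (Sigma - λ_1 I), whose rows are
  r_1 = (-4, -2, 0),  r_2 = (-2, -1, 0),  r_3 = (0, 0, -2).
  v is orthogonal to every row, so take v ∝ r_1 × r_3 = ((-2)·(-2) - (0)·(0), (0)·(0) - (-4)·(-2), (-4)·(0) - (-2)·(0)) = (4, -8, 0).
  Rescale (divide by 4): u = (1, -2, 0).
  ||u|| = √((1)² + (-2)² + (0)²) = √(5) ≈ 2.2361,  v_1 = u/||u|| ≈ (0.4472, -0.8944, 0) (||v_1|| = 1).

λ_1 = 7,  λ_2 = 5,  λ_3 = 2;  v_1 ≈ (0.4472, -0.8944, 0)


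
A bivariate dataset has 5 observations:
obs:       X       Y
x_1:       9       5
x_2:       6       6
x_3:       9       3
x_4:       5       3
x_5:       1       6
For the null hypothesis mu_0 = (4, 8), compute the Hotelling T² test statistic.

Step 1 — sample mean vector:
  mean(X) = (9 + 6 + 9 + 5 + 1) / 5 = 30/5 = 6
  mean(Y) = (5 + 6 + 3 + 3 + 6) / 5 = 23/5 = 4.6
  x̄ = (6, 4.6),  deviation x̄ - mu_0 = (6, 4.6) - (4, 8) = (2, -3.4).

Step 2 — sample covariance matrix, S[i,j] = (1/(n-1)) · Σ_k (x_{k,i} - mean_i) · (x_{k,j} - mean_j), divisor n-1 = 4:
  S[X,X] = ((3)·(3) + (0)·(0) + (3)·(3) + (-1)·(-1) + (-5)·(-5)) / 4 = 44/4 = 11
  S[X,Y] = ((3)·(0.4) + (0)·(1.4) + (3)·(-1.6) + (-1)·(-1.6) + (-5)·(1.4)) / 4 = -9/4 = -2.25
  S[Y,Y] = ((0.4)·(0.4) + (1.4)·(1.4) + (-1.6)·(-1.6) + (-1.6)·(-1.6) + (1.4)·(1.4)) / 4 = 9.2/4 = 2.3
  S = [[11, -2.25],
 [-2.25, 2.3]].

Step 3 — invert S. det(S) = 11·2.3 - (-2.25)² = 20.2375.
  S^{-1} = (1/det) · [[d, -b], [-b, a]] = [[0.1137, 0.1112],
 [0.1112, 0.5435]].

Step 4 — quadratic form (x̄ - mu_0)^T · S^{-1} · (x̄ - mu_0):
  S^{-1} · (x̄ - mu_0) = (-0.1507, -1.6257),
  (x̄ - mu_0)^T · [...] = (2)·(-0.1507) + (-3.4)·(-1.6257) = 5.2259.

Step 5 — scale by n: T² = 5 · 5.2259 = 26.1297.

T² ≈ 26.1297


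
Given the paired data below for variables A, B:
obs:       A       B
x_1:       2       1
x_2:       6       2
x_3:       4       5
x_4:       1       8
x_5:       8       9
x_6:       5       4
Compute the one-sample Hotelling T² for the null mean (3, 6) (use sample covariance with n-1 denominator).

Step 1 — sample mean vector:
  mean(A) = (2 + 6 + 4 + 1 + 8 + 5) / 6 = 26/6 = 4.3333
  mean(B) = (1 + 2 + 5 + 8 + 9 + 4) / 6 = 29/6 = 4.8333
  x̄ = (4.3333, 4.8333),  deviation x̄ - mu_0 = (4.3333, 4.8333) - (3, 6) = (1.3333, -1.1667).

Step 2 — sample covariance matrix, S[i,j] = (1/(n-1)) · Σ_k (x_{k,i} - mean_i) · (x_{k,j} - mean_j), divisor n-1 = 5:
  S[A,A] = ((-2.3333)·(-2.3333) + (1.6667)·(1.6667) + (-0.3333)·(-0.3333) + (-3.3333)·(-3.3333) + (3.6667)·(3.6667) + (0.6667)·(0.6667)) / 5 = 33.3333/5 = 6.6667
  S[A,B] = ((-2.3333)·(-3.8333) + (1.6667)·(-2.8333) + (-0.3333)·(0.1667) + (-3.3333)·(3.1667) + (3.6667)·(4.1667) + (0.6667)·(-0.8333)) / 5 = 8.3333/5 = 1.6667
  S[B,B] = ((-3.8333)·(-3.8333) + (-2.8333)·(-2.8333) + (0.1667)·(0.1667) + (3.1667)·(3.1667) + (4.1667)·(4.1667) + (-0.8333)·(-0.8333)) / 5 = 50.8333/5 = 10.1667
  S = [[6.6667, 1.6667],
 [1.6667, 10.1667]].

Step 3 — invert S. det(S) = 6.6667·10.1667 - (1.6667)² = 65.
  S^{-1} = (1/det) · [[d, -b], [-b, a]] = [[0.1564, -0.0256],
 [-0.0256, 0.1026]].

Step 4 — quadratic form (x̄ - mu_0)^T · S^{-1} · (x̄ - mu_0):
  S^{-1} · (x̄ - mu_0) = (0.2385, -0.1538),
  (x̄ - mu_0)^T · [...] = (1.3333)·(0.2385) + (-1.1667)·(-0.1538) = 0.4974.

Step 5 — scale by n: T² = 6 · 0.4974 = 2.9846.

T² ≈ 2.9846


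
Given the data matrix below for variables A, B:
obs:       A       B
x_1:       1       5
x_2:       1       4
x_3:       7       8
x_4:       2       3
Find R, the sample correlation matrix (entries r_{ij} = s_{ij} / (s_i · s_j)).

Step 1 — column means:
  mean(A) = (1 + 1 + 7 + 2) / 4 = 11/4 = 2.75
  mean(B) = (5 + 4 + 8 + 3) / 4 = 20/4 = 5

Step 2 — sample variances and covariances s[i,j] = (1/(n-1)) · Σ_k (x_{k,i} - mean_i) · (x_{k,j} - mean_j), with n-1 = 3:
  s[A,A] = ((-1.75)·(-1.75) + (-1.75)·(-1.75) + (4.25)·(4.25) + (-0.75)·(-0.75)) / 3 = 24.75/3 = 8.25
  s[A,B] = ((-1.75)·(0) + (-1.75)·(-1) + (4.25)·(3) + (-0.75)·(-2)) / 3 = 16/3 = 5.3333
  s[B,B] = ((0)·(0) + (-1)·(-1) + (3)·(3) + (-2)·(-2)) / 3 = 14/3 = 4.6667
  Sample standard deviations s_i = √(s[i,i]):
  s(A) = √(8.25) = 2.8723
  s(B) = √(4.6667) = 2.1602

Step 3 — r_{ij} = s_{ij} / (s_i · s_j):
  r[A,A] = 1 (diagonal).
  r[A,B] = 5.3333 / (2.8723 · 2.1602) = 5.3333 / 6.2048 = 0.8595
  r[B,B] = 1 (diagonal).

R is symmetric with unit diagonal. Assembling:

R = [[1, 0.8595],
 [0.8595, 1]]


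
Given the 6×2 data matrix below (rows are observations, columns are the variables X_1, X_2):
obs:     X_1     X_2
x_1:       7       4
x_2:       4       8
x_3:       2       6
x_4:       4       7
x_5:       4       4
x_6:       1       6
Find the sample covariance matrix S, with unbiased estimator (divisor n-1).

Step 1 — column means:
  mean(X_1) = (7 + 4 + 2 + 4 + 4 + 1) / 6 = 22/6 = 3.6667
  mean(X_2) = (4 + 8 + 6 + 7 + 4 + 6) / 6 = 35/6 = 5.8333

Step 2 — sample covariance S[i,j] = (1/(n-1)) · Σ_k (x_{k,i} - mean_i) · (x_{k,j} - mean_j), with n-1 = 5.
  S[X_1,X_1] = ((3.3333)·(3.3333) + (0.3333)·(0.3333) + (-1.6667)·(-1.6667) + (0.3333)·(0.3333) + (0.3333)·(0.3333) + (-2.6667)·(-2.6667)) / 5 = 21.3333/5 = 4.2667
  S[X_1,X_2] = ((3.3333)·(-1.8333) + (0.3333)·(2.1667) + (-1.6667)·(0.1667) + (0.3333)·(1.1667) + (0.3333)·(-1.8333) + (-2.6667)·(0.1667)) / 5 = -6.3333/5 = -1.2667
  S[X_2,X_2] = ((-1.8333)·(-1.8333) + (2.1667)·(2.1667) + (0.1667)·(0.1667) + (1.1667)·(1.1667) + (-1.8333)·(-1.8333) + (0.1667)·(0.1667)) / 5 = 12.8333/5 = 2.5667

S is symmetric (S[j,i] = S[i,j]). Assembling:

S = [[4.2667, -1.2667],
 [-1.2667, 2.5667]]


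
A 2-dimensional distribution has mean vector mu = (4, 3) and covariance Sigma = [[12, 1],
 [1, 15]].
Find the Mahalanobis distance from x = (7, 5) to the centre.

Step 1 — centre the observation: (x - mu) = (3, 2).

Step 2 — invert Sigma. det(Sigma) = 12·15 - (1)² = 179.
  Sigma^{-1} = (1/det) · [[d, -b], [-b, a]] = [[0.0838, -0.0056],
 [-0.0056, 0.067]].

Step 3 — form the quadratic (x - mu)^T · Sigma^{-1} · (x - mu):
  Sigma^{-1} · (x - mu) = (0.2402, 0.1173).
  (x - mu)^T · [Sigma^{-1} · (x - mu)] = (3)·(0.2402) + (2)·(0.1173) = 0.9553.

Step 4 — take square root: d = √(0.9553) ≈ 0.9774.

d(x, mu) = √(0.9553) ≈ 0.9774


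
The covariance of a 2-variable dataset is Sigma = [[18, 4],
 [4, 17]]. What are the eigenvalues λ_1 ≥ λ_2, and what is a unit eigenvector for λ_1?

Step 1 — characteristic polynomial of 2×2 Sigma:
  det(Sigma - λI) = λ² - trace · λ + det = 0.
  trace = 18 + 17 = 35, det = 18·17 - (4)² = 290.
Step 2 — discriminant:
  Δ = trace² - 4·det = 1225 - 1160 = 65.
Step 3 — eigenvalues:
  λ = (trace ± √Δ)/2 = (35 ± 8.0623)/2,
  λ_1 = 21.5311,  λ_2 = 13.4689.

Step 4 — unit eigenvector for λ_1: solve (Sigma - λ_1 I)v = 0. First row:
  (18 - 21.5311)·v_x + (4)·v_y = 0, i.e. (-3.5311)·v_x + (4)·v_y = 0,
  so v ∝ (b, λ_1 - a) = (4, 3.5311) = u.
  ||u|| = √((4)² + (3.5311)²) = √(28.4689) ≈ 5.3356,
  v_1 = u/||u|| ≈ (0.7497, 0.6618) (||v_1|| = 1).

λ_1 = 21.5311,  λ_2 = 13.4689;  v_1 ≈ (0.7497, 0.6618)


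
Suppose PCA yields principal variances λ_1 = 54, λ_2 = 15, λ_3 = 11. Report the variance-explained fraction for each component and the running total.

Step 1 — total variance = trace(Sigma) = Σ λ_i = 54 + 15 + 11 = 80.

Step 2 — fraction explained by component i = λ_i / Σ λ:
  PC1: 54/80 = 0.675
  PC2: 15/80 = 0.1875
  PC3: 11/80 = 0.1375

Step 3 — cumulative fraction after k components = (λ_1 + ... + λ_k) / Σ λ:
  k = 1: 54/80 = 0.675
  k = 2: (54 + 15)/80 = 69/80 = 0.8625
  k = 3: (54 + 15 + 11)/80 = 80/80 = 1

Summary (fraction, with percent):

explained: PC1 0.675 (67.5%), PC2 0.1875 (18.75%), PC3 0.1375 (13.75%);  cumulative: 0.675, 0.8625, 1


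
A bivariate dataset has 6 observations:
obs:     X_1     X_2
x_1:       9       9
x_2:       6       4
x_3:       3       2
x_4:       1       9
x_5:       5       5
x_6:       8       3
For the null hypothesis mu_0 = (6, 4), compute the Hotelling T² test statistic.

Step 1 — sample mean vector:
  mean(X_1) = (9 + 6 + 3 + 1 + 5 + 8) / 6 = 32/6 = 5.3333
  mean(X_2) = (9 + 4 + 2 + 9 + 5 + 3) / 6 = 32/6 = 5.3333
  x̄ = (5.3333, 5.3333),  deviation x̄ - mu_0 = (5.3333, 5.3333) - (6, 4) = (-0.6667, 1.3333).

Step 2 — sample covariance matrix, S[i,j] = (1/(n-1)) · Σ_k (x_{k,i} - mean_i) · (x_{k,j} - mean_j), divisor n-1 = 5:
  S[X_1,X_1] = ((3.6667)·(3.6667) + (0.6667)·(0.6667) + (-2.3333)·(-2.3333) + (-4.3333)·(-4.3333) + (-0.3333)·(-0.3333) + (2.6667)·(2.6667)) / 5 = 45.3333/5 = 9.0667
  S[X_1,X_2] = ((3.6667)·(3.6667) + (0.6667)·(-1.3333) + (-2.3333)·(-3.3333) + (-4.3333)·(3.6667) + (-0.3333)·(-0.3333) + (2.6667)·(-2.3333)) / 5 = -1.6667/5 = -0.3333
  S[X_2,X_2] = ((3.6667)·(3.6667) + (-1.3333)·(-1.3333) + (-3.3333)·(-3.3333) + (3.6667)·(3.6667) + (-0.3333)·(-0.3333) + (-2.3333)·(-2.3333)) / 5 = 45.3333/5 = 9.0667
  S = [[9.0667, -0.3333],
 [-0.3333, 9.0667]].

Step 3 — invert S. det(S) = 9.0667·9.0667 - (-0.3333)² = 82.0933.
  S^{-1} = (1/det) · [[d, -b], [-b, a]] = [[0.1104, 0.0041],
 [0.0041, 0.1104]].

Step 4 — quadratic form (x̄ - mu_0)^T · S^{-1} · (x̄ - mu_0):
  S^{-1} · (x̄ - mu_0) = (-0.0682, 0.1446),
  (x̄ - mu_0)^T · [...] = (-0.6667)·(-0.0682) + (1.3333)·(0.1446) = 0.2382.

Step 5 — scale by n: T² = 6 · 0.2382 = 1.4293.

T² ≈ 1.4293


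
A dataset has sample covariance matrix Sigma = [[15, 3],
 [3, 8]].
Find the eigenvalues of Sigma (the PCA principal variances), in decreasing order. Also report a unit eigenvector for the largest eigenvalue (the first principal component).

Step 1 — characteristic polynomial of 2×2 Sigma:
  det(Sigma - λI) = λ² - trace · λ + det = 0.
  trace = 15 + 8 = 23, det = 15·8 - (3)² = 111.
Step 2 — discriminant:
  Δ = trace² - 4·det = 529 - 444 = 85.
Step 3 — eigenvalues:
  λ = (trace ± √Δ)/2 = (23 ± 9.2195)/2,
  λ_1 = 16.1098,  λ_2 = 6.8902.

Step 4 — unit eigenvector for λ_1: solve (Sigma - λ_1 I)v = 0. First row:
  (15 - 16.1098)·v_x + (3)·v_y = 0, i.e. (-1.1098)·v_x + (3)·v_y = 0,
  so v ∝ (b, λ_1 - a) = (3, 1.1098) = u.
  ||u|| = √((3)² + (1.1098)²) = √(10.2316) ≈ 3.1987,
  v_1 = u/||u|| ≈ (0.9379, 0.3469) (||v_1|| = 1).

λ_1 = 16.1098,  λ_2 = 6.8902;  v_1 ≈ (0.9379, 0.3469)


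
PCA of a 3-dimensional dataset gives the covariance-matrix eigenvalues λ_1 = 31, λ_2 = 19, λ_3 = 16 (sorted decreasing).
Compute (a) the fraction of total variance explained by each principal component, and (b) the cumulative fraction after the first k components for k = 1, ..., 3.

Step 1 — total variance = trace(Sigma) = Σ λ_i = 31 + 19 + 16 = 66.

Step 2 — fraction explained by component i = λ_i / Σ λ:
  PC1: 31/66 = 0.4697
  PC2: 19/66 = 0.2879
  PC3: 16/66 = 0.2424

Step 3 — cumulative fraction after k components = (λ_1 + ... + λ_k) / Σ λ:
  k = 1: 31/66 = 0.4697
  k = 2: (31 + 19)/66 = 50/66 = 0.7576
  k = 3: (31 + 19 + 16)/66 = 66/66 = 1

Summary (fraction, with percent):

explained: PC1 0.4697 (46.97%), PC2 0.2879 (28.79%), PC3 0.2424 (24.24%);  cumulative: 0.4697, 0.7576, 1


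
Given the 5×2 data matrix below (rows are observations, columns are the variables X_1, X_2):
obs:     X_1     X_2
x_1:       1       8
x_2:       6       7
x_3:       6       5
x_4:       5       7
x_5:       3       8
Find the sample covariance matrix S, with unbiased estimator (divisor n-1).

Step 1 — column means:
  mean(X_1) = (1 + 6 + 6 + 5 + 3) / 5 = 21/5 = 4.2
  mean(X_2) = (8 + 7 + 5 + 7 + 8) / 5 = 35/5 = 7

Step 2 — sample covariance S[i,j] = (1/(n-1)) · Σ_k (x_{k,i} - mean_i) · (x_{k,j} - mean_j), with n-1 = 4.
  S[X_1,X_1] = ((-3.2)·(-3.2) + (1.8)·(1.8) + (1.8)·(1.8) + (0.8)·(0.8) + (-1.2)·(-1.2)) / 4 = 18.8/4 = 4.7
  S[X_1,X_2] = ((-3.2)·(1) + (1.8)·(0) + (1.8)·(-2) + (0.8)·(0) + (-1.2)·(1)) / 4 = -8/4 = -2
  S[X_2,X_2] = ((1)·(1) + (0)·(0) + (-2)·(-2) + (0)·(0) + (1)·(1)) / 4 = 6/4 = 1.5

S is symmetric (S[j,i] = S[i,j]). Assembling:

S = [[4.7, -2],
 [-2, 1.5]]


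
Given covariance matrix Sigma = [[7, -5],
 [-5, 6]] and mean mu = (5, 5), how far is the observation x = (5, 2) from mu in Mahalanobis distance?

Step 1 — centre the observation: (x - mu) = (0, -3).

Step 2 — invert Sigma. det(Sigma) = 7·6 - (-5)² = 17.
  Sigma^{-1} = (1/det) · [[d, -b], [-b, a]] = [[0.3529, 0.2941],
 [0.2941, 0.4118]].

Step 3 — form the quadratic (x - mu)^T · Sigma^{-1} · (x - mu):
  Sigma^{-1} · (x - mu) = (-0.8824, -1.2353).
  (x - mu)^T · [Sigma^{-1} · (x - mu)] = (0)·(-0.8824) + (-3)·(-1.2353) = 3.7059.

Step 4 — take square root: d = √(3.7059) ≈ 1.9251.

d(x, mu) = √(3.7059) ≈ 1.9251


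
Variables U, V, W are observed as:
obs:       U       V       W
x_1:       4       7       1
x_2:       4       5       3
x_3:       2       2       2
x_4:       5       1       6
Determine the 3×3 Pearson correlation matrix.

Step 1 — column means:
  mean(U) = (4 + 4 + 2 + 5) / 4 = 15/4 = 3.75
  mean(V) = (7 + 5 + 2 + 1) / 4 = 15/4 = 3.75
  mean(W) = (1 + 3 + 2 + 6) / 4 = 12/4 = 3

Step 2 — sample variances and covariances s[i,j] = (1/(n-1)) · Σ_k (x_{k,i} - mean_i) · (x_{k,j} - mean_j), with n-1 = 3:
  s[U,U] = ((0.25)·(0.25) + (0.25)·(0.25) + (-1.75)·(-1.75) + (1.25)·(1.25)) / 3 = 4.75/3 = 1.5833
  s[U,V] = ((0.25)·(3.25) + (0.25)·(1.25) + (-1.75)·(-1.75) + (1.25)·(-2.75)) / 3 = 0.75/3 = 0.25
  s[U,W] = ((0.25)·(-2) + (0.25)·(0) + (-1.75)·(-1) + (1.25)·(3)) / 3 = 5/3 = 1.6667
  s[V,V] = ((3.25)·(3.25) + (1.25)·(1.25) + (-1.75)·(-1.75) + (-2.75)·(-2.75)) / 3 = 22.75/3 = 7.5833
  s[V,W] = ((3.25)·(-2) + (1.25)·(0) + (-1.75)·(-1) + (-2.75)·(3)) / 3 = -13/3 = -4.3333
  s[W,W] = ((-2)·(-2) + (0)·(0) + (-1)·(-1) + (3)·(3)) / 3 = 14/3 = 4.6667
  Sample standard deviations s_i = √(s[i,i]):
  s(U) = √(1.5833) = 1.2583
  s(V) = √(7.5833) = 2.7538
  s(W) = √(4.6667) = 2.1602

Step 3 — r_{ij} = s_{ij} / (s_i · s_j):
  r[U,U] = 1 (diagonal).
  r[U,V] = 0.25 / (1.2583 · 2.7538) = 0.25 / 3.4651 = 0.0721
  r[U,W] = 1.6667 / (1.2583 · 2.1602) = 1.6667 / 2.7183 = 0.6131
  r[V,V] = 1 (diagonal).
  r[V,W] = -4.3333 / (2.7538 · 2.1602) = -4.3333 / 5.9489 = -0.7284
  r[W,W] = 1 (diagonal).

R is symmetric with unit diagonal. Assembling:

R = [[1, 0.0721, 0.6131],
 [0.0721, 1, -0.7284],
 [0.6131, -0.7284, 1]]


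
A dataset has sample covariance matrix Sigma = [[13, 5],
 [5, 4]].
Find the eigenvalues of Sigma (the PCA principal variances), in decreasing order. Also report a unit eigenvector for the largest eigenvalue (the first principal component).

Step 1 — characteristic polynomial of 2×2 Sigma:
  det(Sigma - λI) = λ² - trace · λ + det = 0.
  trace = 13 + 4 = 17, det = 13·4 - (5)² = 27.
Step 2 — discriminant:
  Δ = trace² - 4·det = 289 - 108 = 181.
Step 3 — eigenvalues:
  λ = (trace ± √Δ)/2 = (17 ± 13.4536)/2,
  λ_1 = 15.2268,  λ_2 = 1.7732.

Step 4 — unit eigenvector for λ_1: solve (Sigma - λ_1 I)v = 0. First row:
  (13 - 15.2268)·v_x + (5)·v_y = 0, i.e. (-2.2268)·v_x + (5)·v_y = 0,
  so v ∝ (b, λ_1 - a) = (5, 2.2268) = u.
  ||u|| = √((5)² + (2.2268)²) = √(29.9587) ≈ 5.4735,
  v_1 = u/||u|| ≈ (0.9135, 0.4068) (||v_1|| = 1).

λ_1 = 15.2268,  λ_2 = 1.7732;  v_1 ≈ (0.9135, 0.4068)


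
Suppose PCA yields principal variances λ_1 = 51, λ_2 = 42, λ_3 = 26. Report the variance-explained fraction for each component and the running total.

Step 1 — total variance = trace(Sigma) = Σ λ_i = 51 + 42 + 26 = 119.

Step 2 — fraction explained by component i = λ_i / Σ λ:
  PC1: 51/119 = 0.4286
  PC2: 42/119 = 0.3529
  PC3: 26/119 = 0.2185

Step 3 — cumulative fraction after k components = (λ_1 + ... + λ_k) / Σ λ:
  k = 1: 51/119 = 0.4286
  k = 2: (51 + 42)/119 = 93/119 = 0.7815
  k = 3: (51 + 42 + 26)/119 = 119/119 = 1

Summary (fraction, with percent):

explained: PC1 0.4286 (42.86%), PC2 0.3529 (35.29%), PC3 0.2185 (21.85%);  cumulative: 0.4286, 0.7815, 1


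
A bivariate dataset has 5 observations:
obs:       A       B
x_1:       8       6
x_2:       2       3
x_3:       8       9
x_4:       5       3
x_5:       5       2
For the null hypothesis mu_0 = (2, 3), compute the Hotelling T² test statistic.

Step 1 — sample mean vector:
  mean(A) = (8 + 2 + 8 + 5 + 5) / 5 = 28/5 = 5.6
  mean(B) = (6 + 3 + 9 + 3 + 2) / 5 = 23/5 = 4.6
  x̄ = (5.6, 4.6),  deviation x̄ - mu_0 = (5.6, 4.6) - (2, 3) = (3.6, 1.6).

Step 2 — sample covariance matrix, S[i,j] = (1/(n-1)) · Σ_k (x_{k,i} - mean_i) · (x_{k,j} - mean_j), divisor n-1 = 4:
  S[A,A] = ((2.4)·(2.4) + (-3.6)·(-3.6) + (2.4)·(2.4) + (-0.6)·(-0.6) + (-0.6)·(-0.6)) / 4 = 25.2/4 = 6.3
  S[A,B] = ((2.4)·(1.4) + (-3.6)·(-1.6) + (2.4)·(4.4) + (-0.6)·(-1.6) + (-0.6)·(-2.6)) / 4 = 22.2/4 = 5.55
  S[B,B] = ((1.4)·(1.4) + (-1.6)·(-1.6) + (4.4)·(4.4) + (-1.6)·(-1.6) + (-2.6)·(-2.6)) / 4 = 33.2/4 = 8.3
  S = [[6.3, 5.55],
 [5.55, 8.3]].

Step 3 — invert S. det(S) = 6.3·8.3 - (5.55)² = 21.4875.
  S^{-1} = (1/det) · [[d, -b], [-b, a]] = [[0.3863, -0.2583],
 [-0.2583, 0.2932]].

Step 4 — quadratic form (x̄ - mu_0)^T · S^{-1} · (x̄ - mu_0):
  S^{-1} · (x̄ - mu_0) = (0.9773, -0.4607),
  (x̄ - mu_0)^T · [...] = (3.6)·(0.9773) + (1.6)·(-0.4607) = 2.7812.

Step 5 — scale by n: T² = 5 · 2.7812 = 13.9058.

T² ≈ 13.9058


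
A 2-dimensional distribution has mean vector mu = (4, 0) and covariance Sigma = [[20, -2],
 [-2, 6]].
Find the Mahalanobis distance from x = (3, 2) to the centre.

Step 1 — centre the observation: (x - mu) = (-1, 2).

Step 2 — invert Sigma. det(Sigma) = 20·6 - (-2)² = 116.
  Sigma^{-1} = (1/det) · [[d, -b], [-b, a]] = [[0.0517, 0.0172],
 [0.0172, 0.1724]].

Step 3 — form the quadratic (x - mu)^T · Sigma^{-1} · (x - mu):
  Sigma^{-1} · (x - mu) = (-0.0172, 0.3276).
  (x - mu)^T · [Sigma^{-1} · (x - mu)] = (-1)·(-0.0172) + (2)·(0.3276) = 0.6724.

Step 4 — take square root: d = √(0.6724) ≈ 0.82.

d(x, mu) = √(0.6724) ≈ 0.82


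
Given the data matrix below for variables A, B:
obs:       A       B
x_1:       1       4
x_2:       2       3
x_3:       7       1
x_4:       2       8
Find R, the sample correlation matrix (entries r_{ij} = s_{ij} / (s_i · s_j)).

Step 1 — column means:
  mean(A) = (1 + 2 + 7 + 2) / 4 = 12/4 = 3
  mean(B) = (4 + 3 + 1 + 8) / 4 = 16/4 = 4

Step 2 — sample variances and covariances s[i,j] = (1/(n-1)) · Σ_k (x_{k,i} - mean_i) · (x_{k,j} - mean_j), with n-1 = 3:
  s[A,A] = ((-2)·(-2) + (-1)·(-1) + (4)·(4) + (-1)·(-1)) / 3 = 22/3 = 7.3333
  s[A,B] = ((-2)·(0) + (-1)·(-1) + (4)·(-3) + (-1)·(4)) / 3 = -15/3 = -5
  s[B,B] = ((0)·(0) + (-1)·(-1) + (-3)·(-3) + (4)·(4)) / 3 = 26/3 = 8.6667
  Sample standard deviations s_i = √(s[i,i]):
  s(A) = √(7.3333) = 2.708
  s(B) = √(8.6667) = 2.9439

Step 3 — r_{ij} = s_{ij} / (s_i · s_j):
  r[A,A] = 1 (diagonal).
  r[A,B] = -5 / (2.708 · 2.9439) = -5 / 7.9722 = -0.6272
  r[B,B] = 1 (diagonal).

R is symmetric with unit diagonal. Assembling:

R = [[1, -0.6272],
 [-0.6272, 1]]


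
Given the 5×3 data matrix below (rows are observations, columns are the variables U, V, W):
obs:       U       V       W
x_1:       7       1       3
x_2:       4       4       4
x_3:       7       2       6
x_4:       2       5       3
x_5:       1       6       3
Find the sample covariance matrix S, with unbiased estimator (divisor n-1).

Step 1 — column means:
  mean(U) = (7 + 4 + 7 + 2 + 1) / 5 = 21/5 = 4.2
  mean(V) = (1 + 4 + 2 + 5 + 6) / 5 = 18/5 = 3.6
  mean(W) = (3 + 4 + 6 + 3 + 3) / 5 = 19/5 = 3.8

Step 2 — sample covariance S[i,j] = (1/(n-1)) · Σ_k (x_{k,i} - mean_i) · (x_{k,j} - mean_j), with n-1 = 4.
  S[U,U] = ((2.8)·(2.8) + (-0.2)·(-0.2) + (2.8)·(2.8) + (-2.2)·(-2.2) + (-3.2)·(-3.2)) / 4 = 30.8/4 = 7.7
  S[U,V] = ((2.8)·(-2.6) + (-0.2)·(0.4) + (2.8)·(-1.6) + (-2.2)·(1.4) + (-3.2)·(2.4)) / 4 = -22.6/4 = -5.65
  S[U,W] = ((2.8)·(-0.8) + (-0.2)·(0.2) + (2.8)·(2.2) + (-2.2)·(-0.8) + (-3.2)·(-0.8)) / 4 = 8.2/4 = 2.05
  S[V,V] = ((-2.6)·(-2.6) + (0.4)·(0.4) + (-1.6)·(-1.6) + (1.4)·(1.4) + (2.4)·(2.4)) / 4 = 17.2/4 = 4.3
  S[V,W] = ((-2.6)·(-0.8) + (0.4)·(0.2) + (-1.6)·(2.2) + (1.4)·(-0.8) + (2.4)·(-0.8)) / 4 = -4.4/4 = -1.1
  S[W,W] = ((-0.8)·(-0.8) + (0.2)·(0.2) + (2.2)·(2.2) + (-0.8)·(-0.8) + (-0.8)·(-0.8)) / 4 = 6.8/4 = 1.7

S is symmetric (S[j,i] = S[i,j]). Assembling:

S = [[7.7, -5.65, 2.05],
 [-5.65, 4.3, -1.1],
 [2.05, -1.1, 1.7]]


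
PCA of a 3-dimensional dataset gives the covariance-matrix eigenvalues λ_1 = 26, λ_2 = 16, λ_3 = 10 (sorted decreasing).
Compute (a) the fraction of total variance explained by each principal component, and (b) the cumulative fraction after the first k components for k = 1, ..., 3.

Step 1 — total variance = trace(Sigma) = Σ λ_i = 26 + 16 + 10 = 52.

Step 2 — fraction explained by component i = λ_i / Σ λ:
  PC1: 26/52 = 0.5
  PC2: 16/52 = 0.3077
  PC3: 10/52 = 0.1923

Step 3 — cumulative fraction after k components = (λ_1 + ... + λ_k) / Σ λ:
  k = 1: 26/52 = 0.5
  k = 2: (26 + 16)/52 = 42/52 = 0.8077
  k = 3: (26 + 16 + 10)/52 = 52/52 = 1

Summary (fraction, with percent):

explained: PC1 0.5 (50%), PC2 0.3077 (30.77%), PC3 0.1923 (19.23%);  cumulative: 0.5, 0.8077, 1


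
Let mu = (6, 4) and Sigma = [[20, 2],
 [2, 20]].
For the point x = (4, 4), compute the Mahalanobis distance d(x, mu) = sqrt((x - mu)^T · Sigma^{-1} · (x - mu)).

Step 1 — centre the observation: (x - mu) = (-2, 0).

Step 2 — invert Sigma. det(Sigma) = 20·20 - (2)² = 396.
  Sigma^{-1} = (1/det) · [[d, -b], [-b, a]] = [[0.0505, -0.0051],
 [-0.0051, 0.0505]].

Step 3 — form the quadratic (x - mu)^T · Sigma^{-1} · (x - mu):
  Sigma^{-1} · (x - mu) = (-0.101, 0.0101).
  (x - mu)^T · [Sigma^{-1} · (x - mu)] = (-2)·(-0.101) + (0)·(0.0101) = 0.202.

Step 4 — take square root: d = √(0.202) ≈ 0.4495.

d(x, mu) = √(0.202) ≈ 0.4495


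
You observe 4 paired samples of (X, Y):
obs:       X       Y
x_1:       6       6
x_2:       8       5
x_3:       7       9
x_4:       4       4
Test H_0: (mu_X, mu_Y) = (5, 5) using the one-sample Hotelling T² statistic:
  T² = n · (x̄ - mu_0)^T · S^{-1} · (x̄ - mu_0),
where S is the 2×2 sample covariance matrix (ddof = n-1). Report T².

Step 1 — sample mean vector:
  mean(X) = (6 + 8 + 7 + 4) / 4 = 25/4 = 6.25
  mean(Y) = (6 + 5 + 9 + 4) / 4 = 24/4 = 6
  x̄ = (6.25, 6),  deviation x̄ - mu_0 = (6.25, 6) - (5, 5) = (1.25, 1).

Step 2 — sample covariance matrix, S[i,j] = (1/(n-1)) · Σ_k (x_{k,i} - mean_i) · (x_{k,j} - mean_j), divisor n-1 = 3:
  S[X,X] = ((-0.25)·(-0.25) + (1.75)·(1.75) + (0.75)·(0.75) + (-2.25)·(-2.25)) / 3 = 8.75/3 = 2.9167
  S[X,Y] = ((-0.25)·(0) + (1.75)·(-1) + (0.75)·(3) + (-2.25)·(-2)) / 3 = 5/3 = 1.6667
  S[Y,Y] = ((0)·(0) + (-1)·(-1) + (3)·(3) + (-2)·(-2)) / 3 = 14/3 = 4.6667
  S = [[2.9167, 1.6667],
 [1.6667, 4.6667]].

Step 3 — invert S. det(S) = 2.9167·4.6667 - (1.6667)² = 10.8333.
  S^{-1} = (1/det) · [[d, -b], [-b, a]] = [[0.4308, -0.1538],
 [-0.1538, 0.2692]].

Step 4 — quadratic form (x̄ - mu_0)^T · S^{-1} · (x̄ - mu_0):
  S^{-1} · (x̄ - mu_0) = (0.3846, 0.0769),
  (x̄ - mu_0)^T · [...] = (1.25)·(0.3846) + (1)·(0.0769) = 0.5577.

Step 5 — scale by n: T² = 4 · 0.5577 = 2.2308.

T² ≈ 2.2308


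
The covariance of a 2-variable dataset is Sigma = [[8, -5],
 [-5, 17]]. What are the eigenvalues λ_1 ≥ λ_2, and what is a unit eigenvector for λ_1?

Step 1 — characteristic polynomial of 2×2 Sigma:
  det(Sigma - λI) = λ² - trace · λ + det = 0.
  trace = 8 + 17 = 25, det = 8·17 - (-5)² = 111.
Step 2 — discriminant:
  Δ = trace² - 4·det = 625 - 444 = 181.
Step 3 — eigenvalues:
  λ = (trace ± √Δ)/2 = (25 ± 13.4536)/2,
  λ_1 = 19.2268,  λ_2 = 5.7732.

Step 4 — unit eigenvector for λ_1: solve (Sigma - λ_1 I)v = 0. First row:
  (8 - 19.2268)·v_x + (-5)·v_y = 0, i.e. (-11.2268)·v_x + (-5)·v_y = 0,
  so v ∝ (b, λ_1 - a) = (-5, 11.2268); multiply by -1 so the first entry is positive: u = (5, -11.2268).
  ||u|| = √((5)² + (-11.2268)²) = √(151.0413) ≈ 12.2899,
  v_1 = u/||u|| ≈ (0.4068, -0.9135) (||v_1|| = 1).

λ_1 = 19.2268,  λ_2 = 5.7732;  v_1 ≈ (0.4068, -0.9135)


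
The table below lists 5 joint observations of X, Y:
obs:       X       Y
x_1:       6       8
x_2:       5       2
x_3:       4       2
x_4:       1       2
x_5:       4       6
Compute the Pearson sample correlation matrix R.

Step 1 — column means:
  mean(X) = (6 + 5 + 4 + 1 + 4) / 5 = 20/5 = 4
  mean(Y) = (8 + 2 + 2 + 2 + 6) / 5 = 20/5 = 4

Step 2 — sample variances and covariances s[i,j] = (1/(n-1)) · Σ_k (x_{k,i} - mean_i) · (x_{k,j} - mean_j), with n-1 = 4:
  s[X,X] = ((2)·(2) + (1)·(1) + (0)·(0) + (-3)·(-3) + (0)·(0)) / 4 = 14/4 = 3.5
  s[X,Y] = ((2)·(4) + (1)·(-2) + (0)·(-2) + (-3)·(-2) + (0)·(2)) / 4 = 12/4 = 3
  s[Y,Y] = ((4)·(4) + (-2)·(-2) + (-2)·(-2) + (-2)·(-2) + (2)·(2)) / 4 = 32/4 = 8
  Sample standard deviations s_i = √(s[i,i]):
  s(X) = √(3.5) = 1.8708
  s(Y) = √(8) = 2.8284

Step 3 — r_{ij} = s_{ij} / (s_i · s_j):
  r[X,X] = 1 (diagonal).
  r[X,Y] = 3 / (1.8708 · 2.8284) = 3 / 5.2915 = 0.5669
  r[Y,Y] = 1 (diagonal).

R is symmetric with unit diagonal. Assembling:

R = [[1, 0.5669],
 [0.5669, 1]]


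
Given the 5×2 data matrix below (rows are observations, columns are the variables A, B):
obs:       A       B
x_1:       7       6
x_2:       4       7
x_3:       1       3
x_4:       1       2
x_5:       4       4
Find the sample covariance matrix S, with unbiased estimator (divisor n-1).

Step 1 — column means:
  mean(A) = (7 + 4 + 1 + 1 + 4) / 5 = 17/5 = 3.4
  mean(B) = (6 + 7 + 3 + 2 + 4) / 5 = 22/5 = 4.4

Step 2 — sample covariance S[i,j] = (1/(n-1)) · Σ_k (x_{k,i} - mean_i) · (x_{k,j} - mean_j), with n-1 = 4.
  S[A,A] = ((3.6)·(3.6) + (0.6)·(0.6) + (-2.4)·(-2.4) + (-2.4)·(-2.4) + (0.6)·(0.6)) / 4 = 25.2/4 = 6.3
  S[A,B] = ((3.6)·(1.6) + (0.6)·(2.6) + (-2.4)·(-1.4) + (-2.4)·(-2.4) + (0.6)·(-0.4)) / 4 = 16.2/4 = 4.05
  S[B,B] = ((1.6)·(1.6) + (2.6)·(2.6) + (-1.4)·(-1.4) + (-2.4)·(-2.4) + (-0.4)·(-0.4)) / 4 = 17.2/4 = 4.3

S is symmetric (S[j,i] = S[i,j]). Assembling:

S = [[6.3, 4.05],
 [4.05, 4.3]]


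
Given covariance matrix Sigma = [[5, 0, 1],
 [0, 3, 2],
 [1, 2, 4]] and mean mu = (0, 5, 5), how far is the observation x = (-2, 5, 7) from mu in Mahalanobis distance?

Step 1 — centre the observation: (x - mu) = (-2, 0, 2).

Step 2 — invert Sigma (cofactor / det for 3×3, or solve directly):
  Sigma^{-1} = [[0.2162, 0.0541, -0.0811],
 [0.0541, 0.5135, -0.2703],
 [-0.0811, -0.2703, 0.4054]].

Step 3 — form the quadratic (x - mu)^T · Sigma^{-1} · (x - mu):
  Sigma^{-1} · (x - mu) = (-0.5946, -0.6486, 0.973).
  (x - mu)^T · [Sigma^{-1} · (x - mu)] = (-2)·(-0.5946) + (0)·(-0.6486) + (2)·(0.973) = 3.1351.

Step 4 — take square root: d = √(3.1351) ≈ 1.7706.

d(x, mu) = √(3.1351) ≈ 1.7706


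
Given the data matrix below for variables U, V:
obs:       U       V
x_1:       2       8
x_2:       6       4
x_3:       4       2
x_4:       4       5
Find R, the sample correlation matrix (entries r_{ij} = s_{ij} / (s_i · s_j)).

Step 1 — column means:
  mean(U) = (2 + 6 + 4 + 4) / 4 = 16/4 = 4
  mean(V) = (8 + 4 + 2 + 5) / 4 = 19/4 = 4.75

Step 2 — sample variances and covariances s[i,j] = (1/(n-1)) · Σ_k (x_{k,i} - mean_i) · (x_{k,j} - mean_j), with n-1 = 3:
  s[U,U] = ((-2)·(-2) + (2)·(2) + (0)·(0) + (0)·(0)) / 3 = 8/3 = 2.6667
  s[U,V] = ((-2)·(3.25) + (2)·(-0.75) + (0)·(-2.75) + (0)·(0.25)) / 3 = -8/3 = -2.6667
  s[V,V] = ((3.25)·(3.25) + (-0.75)·(-0.75) + (-2.75)·(-2.75) + (0.25)·(0.25)) / 3 = 18.75/3 = 6.25
  Sample standard deviations s_i = √(s[i,i]):
  s(U) = √(2.6667) = 1.633
  s(V) = √(6.25) = 2.5

Step 3 — r_{ij} = s_{ij} / (s_i · s_j):
  r[U,U] = 1 (diagonal).
  r[U,V] = -2.6667 / (1.633 · 2.5) = -2.6667 / 4.0825 = -0.6532
  r[V,V] = 1 (diagonal).

R is symmetric with unit diagonal. Assembling:

R = [[1, -0.6532],
 [-0.6532, 1]]


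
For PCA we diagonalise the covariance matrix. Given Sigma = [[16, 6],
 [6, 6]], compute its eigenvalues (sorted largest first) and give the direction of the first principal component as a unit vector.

Step 1 — characteristic polynomial of 2×2 Sigma:
  det(Sigma - λI) = λ² - trace · λ + det = 0.
  trace = 16 + 6 = 22, det = 16·6 - (6)² = 60.
Step 2 — discriminant:
  Δ = trace² - 4·det = 484 - 240 = 244.
Step 3 — eigenvalues:
  λ = (trace ± √Δ)/2 = (22 ± 15.6205)/2,
  λ_1 = 18.8102,  λ_2 = 3.1898.

Step 4 — unit eigenvector for λ_1: solve (Sigma - λ_1 I)v = 0. First row:
  (16 - 18.8102)·v_x + (6)·v_y = 0, i.e. (-2.8102)·v_x + (6)·v_y = 0,
  so v ∝ (b, λ_1 - a) = (6, 2.8102) = u.
  ||u|| = √((6)² + (2.8102)²) = √(43.8975) ≈ 6.6255,
  v_1 = u/||u|| ≈ (0.9056, 0.4242) (||v_1|| = 1).

λ_1 = 18.8102,  λ_2 = 3.1898;  v_1 ≈ (0.9056, 0.4242)


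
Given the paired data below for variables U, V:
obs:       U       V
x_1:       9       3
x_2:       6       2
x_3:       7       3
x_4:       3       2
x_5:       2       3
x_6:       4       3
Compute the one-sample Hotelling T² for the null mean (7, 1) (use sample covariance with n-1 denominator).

Step 1 — sample mean vector:
  mean(U) = (9 + 6 + 7 + 3 + 2 + 4) / 6 = 31/6 = 5.1667
  mean(V) = (3 + 2 + 3 + 2 + 3 + 3) / 6 = 16/6 = 2.6667
  x̄ = (5.1667, 2.6667),  deviation x̄ - mu_0 = (5.1667, 2.6667) - (7, 1) = (-1.8333, 1.6667).

Step 2 — sample covariance matrix, S[i,j] = (1/(n-1)) · Σ_k (x_{k,i} - mean_i) · (x_{k,j} - mean_j), divisor n-1 = 5:
  S[U,U] = ((3.8333)·(3.8333) + (0.8333)·(0.8333) + (1.8333)·(1.8333) + (-2.1667)·(-2.1667) + (-3.1667)·(-3.1667) + (-1.1667)·(-1.1667)) / 5 = 34.8333/5 = 6.9667
  S[U,V] = ((3.8333)·(0.3333) + (0.8333)·(-0.6667) + (1.8333)·(0.3333) + (-2.1667)·(-0.6667) + (-3.1667)·(0.3333) + (-1.1667)·(0.3333)) / 5 = 1.3333/5 = 0.2667
  S[V,V] = ((0.3333)·(0.3333) + (-0.6667)·(-0.6667) + (0.3333)·(0.3333) + (-0.6667)·(-0.6667) + (0.3333)·(0.3333) + (0.3333)·(0.3333)) / 5 = 1.3333/5 = 0.2667
  S = [[6.9667, 0.2667],
 [0.2667, 0.2667]].

Step 3 — invert S. det(S) = 6.9667·0.2667 - (0.2667)² = 1.7867.
  S^{-1} = (1/det) · [[d, -b], [-b, a]] = [[0.1493, -0.1493],
 [-0.1493, 3.8993]].

Step 4 — quadratic form (x̄ - mu_0)^T · S^{-1} · (x̄ - mu_0):
  S^{-1} · (x̄ - mu_0) = (-0.5224, 6.7724),
  (x̄ - mu_0)^T · [...] = (-1.8333)·(-0.5224) + (1.6667)·(6.7724) = 12.245.

Step 5 — scale by n: T² = 6 · 12.245 = 73.4701.

T² ≈ 73.4701


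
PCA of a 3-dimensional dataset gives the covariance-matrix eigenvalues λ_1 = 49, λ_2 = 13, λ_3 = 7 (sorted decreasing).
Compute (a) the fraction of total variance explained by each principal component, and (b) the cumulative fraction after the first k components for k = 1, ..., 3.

Step 1 — total variance = trace(Sigma) = Σ λ_i = 49 + 13 + 7 = 69.

Step 2 — fraction explained by component i = λ_i / Σ λ:
  PC1: 49/69 = 0.7101
  PC2: 13/69 = 0.1884
  PC3: 7/69 = 0.1014

Step 3 — cumulative fraction after k components = (λ_1 + ... + λ_k) / Σ λ:
  k = 1: 49/69 = 0.7101
  k = 2: (49 + 13)/69 = 62/69 = 0.8986
  k = 3: (49 + 13 + 7)/69 = 69/69 = 1

Summary (fraction, with percent):

explained: PC1 0.7101 (71.01%), PC2 0.1884 (18.84%), PC3 0.1014 (10.14%);  cumulative: 0.7101, 0.8986, 1


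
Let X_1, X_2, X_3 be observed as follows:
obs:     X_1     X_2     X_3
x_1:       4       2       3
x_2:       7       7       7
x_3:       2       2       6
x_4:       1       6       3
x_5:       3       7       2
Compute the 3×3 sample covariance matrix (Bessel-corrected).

Step 1 — column means:
  mean(X_1) = (4 + 7 + 2 + 1 + 3) / 5 = 17/5 = 3.4
  mean(X_2) = (2 + 7 + 2 + 6 + 7) / 5 = 24/5 = 4.8
  mean(X_3) = (3 + 7 + 6 + 3 + 2) / 5 = 21/5 = 4.2

Step 2 — sample covariance S[i,j] = (1/(n-1)) · Σ_k (x_{k,i} - mean_i) · (x_{k,j} - mean_j), with n-1 = 4.
  S[X_1,X_1] = ((0.6)·(0.6) + (3.6)·(3.6) + (-1.4)·(-1.4) + (-2.4)·(-2.4) + (-0.4)·(-0.4)) / 4 = 21.2/4 = 5.3
  S[X_1,X_2] = ((0.6)·(-2.8) + (3.6)·(2.2) + (-1.4)·(-2.8) + (-2.4)·(1.2) + (-0.4)·(2.2)) / 4 = 6.4/4 = 1.6
  S[X_1,X_3] = ((0.6)·(-1.2) + (3.6)·(2.8) + (-1.4)·(1.8) + (-2.4)·(-1.2) + (-0.4)·(-2.2)) / 4 = 10.6/4 = 2.65
  S[X_2,X_2] = ((-2.8)·(-2.8) + (2.2)·(2.2) + (-2.8)·(-2.8) + (1.2)·(1.2) + (2.2)·(2.2)) / 4 = 26.8/4 = 6.7
  S[X_2,X_3] = ((-2.8)·(-1.2) + (2.2)·(2.8) + (-2.8)·(1.8) + (1.2)·(-1.2) + (2.2)·(-2.2)) / 4 = -1.8/4 = -0.45
  S[X_3,X_3] = ((-1.2)·(-1.2) + (2.8)·(2.8) + (1.8)·(1.8) + (-1.2)·(-1.2) + (-2.2)·(-2.2)) / 4 = 18.8/4 = 4.7

S is symmetric (S[j,i] = S[i,j]). Assembling:

S = [[5.3, 1.6, 2.65],
 [1.6, 6.7, -0.45],
 [2.65, -0.45, 4.7]]


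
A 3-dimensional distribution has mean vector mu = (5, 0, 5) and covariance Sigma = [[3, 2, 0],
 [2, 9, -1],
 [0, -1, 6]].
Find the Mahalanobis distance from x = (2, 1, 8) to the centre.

Step 1 — centre the observation: (x - mu) = (-3, 1, 3).

Step 2 — invert Sigma (cofactor / det for 3×3, or solve directly):
  Sigma^{-1} = [[0.3926, -0.0889, -0.0148],
 [-0.0889, 0.1333, 0.0222],
 [-0.0148, 0.0222, 0.1704]].

Step 3 — form the quadratic (x - mu)^T · Sigma^{-1} · (x - mu):
  Sigma^{-1} · (x - mu) = (-1.3111, 0.4667, 0.5778).
  (x - mu)^T · [Sigma^{-1} · (x - mu)] = (-3)·(-1.3111) + (1)·(0.4667) + (3)·(0.5778) = 6.1333.

Step 4 — take square root: d = √(6.1333) ≈ 2.4766.

d(x, mu) = √(6.1333) ≈ 2.4766


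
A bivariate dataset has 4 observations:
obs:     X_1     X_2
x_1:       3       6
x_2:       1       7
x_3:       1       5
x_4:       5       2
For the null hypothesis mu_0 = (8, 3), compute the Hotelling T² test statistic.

Step 1 — sample mean vector:
  mean(X_1) = (3 + 1 + 1 + 5) / 4 = 10/4 = 2.5
  mean(X_2) = (6 + 7 + 5 + 2) / 4 = 20/4 = 5
  x̄ = (2.5, 5),  deviation x̄ - mu_0 = (2.5, 5) - (8, 3) = (-5.5, 2).

Step 2 — sample covariance matrix, S[i,j] = (1/(n-1)) · Σ_k (x_{k,i} - mean_i) · (x_{k,j} - mean_j), divisor n-1 = 3:
  S[X_1,X_1] = ((0.5)·(0.5) + (-1.5)·(-1.5) + (-1.5)·(-1.5) + (2.5)·(2.5)) / 3 = 11/3 = 3.6667
  S[X_1,X_2] = ((0.5)·(1) + (-1.5)·(2) + (-1.5)·(0) + (2.5)·(-3)) / 3 = -10/3 = -3.3333
  S[X_2,X_2] = ((1)·(1) + (2)·(2) + (0)·(0) + (-3)·(-3)) / 3 = 14/3 = 4.6667
  S = [[3.6667, -3.3333],
 [-3.3333, 4.6667]].

Step 3 — invert S. det(S) = 3.6667·4.6667 - (-3.3333)² = 6.
  S^{-1} = (1/det) · [[d, -b], [-b, a]] = [[0.7778, 0.5556],
 [0.5556, 0.6111]].

Step 4 — quadratic form (x̄ - mu_0)^T · S^{-1} · (x̄ - mu_0):
  S^{-1} · (x̄ - mu_0) = (-3.1667, -1.8333),
  (x̄ - mu_0)^T · [...] = (-5.5)·(-3.1667) + (2)·(-1.8333) = 13.75.

Step 5 — scale by n: T² = 4 · 13.75 = 55.

T² ≈ 55


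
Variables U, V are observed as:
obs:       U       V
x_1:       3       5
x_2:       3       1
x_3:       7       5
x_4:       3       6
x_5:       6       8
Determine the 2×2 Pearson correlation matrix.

Step 1 — column means:
  mean(U) = (3 + 3 + 7 + 3 + 6) / 5 = 22/5 = 4.4
  mean(V) = (5 + 1 + 5 + 6 + 8) / 5 = 25/5 = 5

Step 2 — sample variances and covariances s[i,j] = (1/(n-1)) · Σ_k (x_{k,i} - mean_i) · (x_{k,j} - mean_j), with n-1 = 4:
  s[U,U] = ((-1.4)·(-1.4) + (-1.4)·(-1.4) + (2.6)·(2.6) + (-1.4)·(-1.4) + (1.6)·(1.6)) / 4 = 15.2/4 = 3.8
  s[U,V] = ((-1.4)·(0) + (-1.4)·(-4) + (2.6)·(0) + (-1.4)·(1) + (1.6)·(3)) / 4 = 9/4 = 2.25
  s[V,V] = ((0)·(0) + (-4)·(-4) + (0)·(0) + (1)·(1) + (3)·(3)) / 4 = 26/4 = 6.5
  Sample standard deviations s_i = √(s[i,i]):
  s(U) = √(3.8) = 1.9494
  s(V) = √(6.5) = 2.5495

Step 3 — r_{ij} = s_{ij} / (s_i · s_j):
  r[U,U] = 1 (diagonal).
  r[U,V] = 2.25 / (1.9494 · 2.5495) = 2.25 / 4.9699 = 0.4527
  r[V,V] = 1 (diagonal).

R is symmetric with unit diagonal. Assembling:

R = [[1, 0.4527],
 [0.4527, 1]]
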